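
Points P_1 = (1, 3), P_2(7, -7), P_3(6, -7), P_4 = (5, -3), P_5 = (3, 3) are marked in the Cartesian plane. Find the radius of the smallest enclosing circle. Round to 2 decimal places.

The farthest pair is P_1–P_2 with squared distance 136. The circle on this segment as diameter has centre (4, -2) and r² = 136/4 = 34.
Check P_3: distance² to centre = 29 ≤ 34, so it lies inside.
All remaining points lie in this disk, and no smaller disk contains both endpoints, so this is the minimum enclosing circle.
r = √34 ≈ 5.83.

5.83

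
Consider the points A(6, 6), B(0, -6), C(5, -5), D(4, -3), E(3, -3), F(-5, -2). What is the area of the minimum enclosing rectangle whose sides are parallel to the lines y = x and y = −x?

123.5

In coordinates u = x + y, v = x − y the rectangle is axis-aligned; the map (x,y)→(u,v) scales areas by 2.
u-values: 12, -6, 0, 1, 0, -7; range = 12 − (-7) = 19.
v-values: 0, 6, 10, 7, 6, -3; range = 10 − (-3) = 13.
Area = (19 × 13) / 2 = 123.5.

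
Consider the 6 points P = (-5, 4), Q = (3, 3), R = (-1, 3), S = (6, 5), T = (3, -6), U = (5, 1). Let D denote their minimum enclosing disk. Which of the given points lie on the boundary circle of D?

By Welzl's lemma the MEC is supported by two points (diametrically opposite) or three points (on a circumcircle).
The minimum enclosing circle is determined by three boundary points: P, S, T.
Their circumcentre is (51/59, 29/59) with r² = 162565/3481.
The farthest remaining point U is at distance² 60436/3481 ≤ 162565/3481.
The points at distance exactly r from the centre are P, S, T — 3 points.

P, S, T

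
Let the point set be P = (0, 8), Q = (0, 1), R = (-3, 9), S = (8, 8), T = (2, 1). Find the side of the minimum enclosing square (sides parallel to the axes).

The bounding box has width 11 and height 8.
An axis-aligned square enclosing the set must have side ≥ max(width, height).
So the minimum side is max(11, 8) = 11.

11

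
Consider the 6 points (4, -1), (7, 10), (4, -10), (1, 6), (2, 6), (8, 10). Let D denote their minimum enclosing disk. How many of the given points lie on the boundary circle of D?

The farthest pair is (4, -10)–(8, 10) with squared distance 416. The circle on this segment as diameter has centre (6, 0) and r² = 416/4 = 104.
Check (4, -1): distance² to centre = 5 ≤ 104, so it lies inside.
All remaining points lie in this disk, and no smaller disk contains both endpoints, so this is the minimum enclosing circle.
The points at distance exactly r from the centre are (4, -10), (8, 10) — 2 points.

2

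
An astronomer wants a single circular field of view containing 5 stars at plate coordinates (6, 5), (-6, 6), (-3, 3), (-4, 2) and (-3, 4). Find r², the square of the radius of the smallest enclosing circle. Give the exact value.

A smallest enclosing disk is always determined by at most three of the input points on its boundary.
The farthest pair is (6, 5)–(-6, 6) with squared distance 145. The circle on this segment as diameter has centre (0, 5.5) and r² = 145/4 = 36.25.
Check (-3, 3): distance² to centre = 15.25 ≤ 36.25, so it lies inside.
All remaining points lie in this disk, and no smaller disk contains both endpoints, so this is the minimum enclosing circle.

36.25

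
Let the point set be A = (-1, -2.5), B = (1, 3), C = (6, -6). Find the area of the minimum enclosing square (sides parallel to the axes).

81

The bounding box has width 7 and height 9.
An axis-aligned square enclosing the set must have side ≥ max(width, height).
So the minimum side is max(7, 9) = 9.
Area = 9² = 81.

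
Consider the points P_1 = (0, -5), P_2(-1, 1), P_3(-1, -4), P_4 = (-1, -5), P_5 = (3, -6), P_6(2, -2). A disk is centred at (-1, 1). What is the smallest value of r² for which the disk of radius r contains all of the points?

65

The required radius is the distance from (-1, 1) to the farthest point.
Squared distances: 37, 0, 25, 36, 65, 18.
Maximum is 65, attained at P_5.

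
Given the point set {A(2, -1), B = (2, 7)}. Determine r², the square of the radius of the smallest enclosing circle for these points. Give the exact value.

The smallest circle enclosing two points has them as diameter endpoints.
Centre = midpoint = (2, 3); r² = |AB|²/4 = 64/4 = 16.

16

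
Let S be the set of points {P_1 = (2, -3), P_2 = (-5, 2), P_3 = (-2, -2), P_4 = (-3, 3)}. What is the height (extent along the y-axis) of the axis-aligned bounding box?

max y = 3, min y = -3, so height = 6.

6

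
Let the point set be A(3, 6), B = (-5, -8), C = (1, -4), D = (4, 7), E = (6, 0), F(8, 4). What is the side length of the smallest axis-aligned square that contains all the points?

The bounding box has width 13 and height 15.
An axis-aligned square enclosing the set must have side ≥ max(width, height).
So the minimum side is max(13, 15) = 15.

15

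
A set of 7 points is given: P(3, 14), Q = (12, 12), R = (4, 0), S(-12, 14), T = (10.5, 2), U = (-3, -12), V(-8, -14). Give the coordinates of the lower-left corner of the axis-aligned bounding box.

(-12, -14)

x-range [-12, 12], y-range [-14, 14].
The lower-left corner is (-12, -14).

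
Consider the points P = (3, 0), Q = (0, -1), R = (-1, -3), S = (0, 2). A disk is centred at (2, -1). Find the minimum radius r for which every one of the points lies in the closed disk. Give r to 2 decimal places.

The required radius is the distance from (2, -1) to the farthest point.
Squared distances: 2, 4, 13, 13.
Maximum is 13, attained at R.
r = √13 ≈ 3.61.

3.61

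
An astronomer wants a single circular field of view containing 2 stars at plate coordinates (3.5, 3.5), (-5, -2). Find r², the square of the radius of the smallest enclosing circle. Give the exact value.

25.625

The smallest circle enclosing two points has them as diameter endpoints.
Centre = midpoint = (-0.75, 0.75); r² = |(3.5, 3.5)−(-5, -2)|²/4 = 102.5/4 = 25.625.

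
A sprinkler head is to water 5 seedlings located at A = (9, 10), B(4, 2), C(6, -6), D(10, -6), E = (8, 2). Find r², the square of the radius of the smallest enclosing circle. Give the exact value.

66.5087890625

By Welzl's lemma the MEC is supported by two points (diametrically opposite) or three points (on a circumcircle).
The minimum enclosing circle is determined by three boundary points: A, C, D.
Their circumcentre is (8, 1.90625) with r² = 66.5087890625.
The farthest remaining point B is at distance² 16.0087890625 ≤ 66.5087890625.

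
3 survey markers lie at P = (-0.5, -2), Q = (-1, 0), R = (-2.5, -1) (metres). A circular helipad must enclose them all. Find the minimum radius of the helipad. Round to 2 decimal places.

1.19

Side lengths²: PQ² = 4.25, PR² = 5, QR² = 3.25.
Since PR² = 5 < 4.25 + 3.25 = 7.5, the triangle is acute, so the smallest enclosing circle is the circumcircle.
Circumcentre = (-37/28, -8/7), r² = 1105/784.
r = √(1105/784) ≈ 1.19.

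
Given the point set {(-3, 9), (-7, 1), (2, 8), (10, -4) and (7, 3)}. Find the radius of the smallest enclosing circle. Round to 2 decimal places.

By Welzl's lemma the MEC is supported by two points (diametrically opposite) or three points (on a circumcircle).
The minimum enclosing circle is determined by three boundary points: (-3, 9), (-7, 1), (10, -4).
Their circumcentre is (7/3, 4/3) with r² = 785/9.
The farthest remaining point (2, 8) is at distance² 401/9 ≤ 785/9.
r = √(785/9) ≈ 9.34.

9.34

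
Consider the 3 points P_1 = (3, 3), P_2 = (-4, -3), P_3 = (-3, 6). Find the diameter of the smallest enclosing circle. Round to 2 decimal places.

9.83

Side lengths²: P_1P_2² = 85, P_1P_3² = 45, P_2P_3² = 82.
Since P_1P_2² = 85 < 82 + 45 = 127, the triangle is acute, so the smallest enclosing circle is the circumcircle.
Circumcentre = (-61/38, 49/38), r² = 17425/722.
Diameter = 2r = 2√(17425/722) ≈ 9.83.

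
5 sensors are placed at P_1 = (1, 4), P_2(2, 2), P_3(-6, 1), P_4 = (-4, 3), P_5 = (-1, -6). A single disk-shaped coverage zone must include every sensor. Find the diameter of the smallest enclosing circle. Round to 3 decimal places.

The minimum enclosing circle is determined by three boundary points: P_1, P_3, P_5.
Their circumcentre is (-1.09375, -0.78125) with r² = 27.244140625.
The farthest remaining point P_4 is at distance² 22.744140625 ≤ 27.244140625.
Diameter = 2r = 2√(27.244140625) ≈ 10.439.

10.439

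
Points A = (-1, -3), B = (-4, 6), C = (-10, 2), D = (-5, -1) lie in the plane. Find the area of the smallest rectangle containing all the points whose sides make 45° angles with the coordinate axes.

In coordinates u = x + y, v = x − y the rectangle is axis-aligned; the map (x,y)→(u,v) scales areas by 2.
u-values: -4, 2, -8, -6; range = 2 − (-8) = 10.
v-values: 2, -10, -12, -4; range = 2 − (-12) = 14.
Area = (10 × 14) / 2 = 70.

70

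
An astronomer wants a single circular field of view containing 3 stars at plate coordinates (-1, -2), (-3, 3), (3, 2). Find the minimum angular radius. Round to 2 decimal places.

Call the three points A, B, C in the order given.
Side lengths²: AB² = 29, AC² = 32, BC² = 37.
Since BC² = 37 < 32 + 29 = 61, the triangle is acute, so the smallest enclosing circle is the circumcircle.
Circumcentre = (-3/14, 17/14), r² = 1073/98.
r = √(1073/98) ≈ 3.31.

3.31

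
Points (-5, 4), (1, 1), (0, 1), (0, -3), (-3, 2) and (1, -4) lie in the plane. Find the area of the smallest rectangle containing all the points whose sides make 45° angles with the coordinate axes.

35

In coordinates u = x + y, v = x − y the rectangle is axis-aligned; the map (x,y)→(u,v) scales areas by 2.
u-values: -1, 2, 1, -3, -1, -3; range = 2 − (-3) = 5.
v-values: -9, 0, -1, 3, -5, 5; range = 5 − (-9) = 14.
Area = (5 × 14) / 2 = 35.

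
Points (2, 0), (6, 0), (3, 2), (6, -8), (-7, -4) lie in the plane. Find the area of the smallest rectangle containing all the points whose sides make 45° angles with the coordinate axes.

144.5

In coordinates u = x + y, v = x − y the rectangle is axis-aligned; the map (x,y)→(u,v) scales areas by 2.
u-values: 2, 6, 5, -2, -11; range = 6 − (-11) = 17.
v-values: 2, 6, 1, 14, -3; range = 14 − (-3) = 17.
Area = (17 × 17) / 2 = 144.5.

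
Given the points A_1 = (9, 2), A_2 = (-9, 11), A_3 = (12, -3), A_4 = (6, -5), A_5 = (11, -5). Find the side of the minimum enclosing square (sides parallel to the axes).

The bounding box has width 21 and height 16.
An axis-aligned square enclosing the set must have side ≥ max(width, height).
So the minimum side is max(21, 16) = 21.

21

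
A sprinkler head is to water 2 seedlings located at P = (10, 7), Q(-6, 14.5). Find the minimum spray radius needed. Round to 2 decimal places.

8.84

The smallest circle enclosing two points has them as diameter endpoints.
Centre = midpoint = (2, 10.75); r² = |PQ|²/4 = 312.25/4 = 78.0625.
r = √(78.0625) ≈ 8.84.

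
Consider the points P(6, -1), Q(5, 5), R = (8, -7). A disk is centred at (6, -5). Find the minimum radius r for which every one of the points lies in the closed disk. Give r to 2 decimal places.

The required radius is the distance from (6, -5) to the farthest point.
Squared distances: 16, 101, 8.
Maximum is 101, attained at Q.
r = √101 ≈ 10.05.

10.05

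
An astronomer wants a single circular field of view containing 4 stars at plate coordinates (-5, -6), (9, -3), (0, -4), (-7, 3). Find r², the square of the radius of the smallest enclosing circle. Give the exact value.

By Welzl's lemma the MEC is supported by two points (diametrically opposite) or three points (on a circumcircle).
The farthest pair is (9, -3)–(-7, 3) with squared distance 292. The circle on this segment as diameter has centre (1, 0) and r² = 292/4 = 73.
Check (-5, -6): distance² to centre = 72 ≤ 73, so it lies inside.
All remaining points lie in this disk, and no smaller disk contains both endpoints, so this is the minimum enclosing circle.

73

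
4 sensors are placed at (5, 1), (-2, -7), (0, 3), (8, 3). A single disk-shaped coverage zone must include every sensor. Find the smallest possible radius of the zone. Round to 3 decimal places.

7.071

The farthest pair is (-2, -7)–(8, 3) with squared distance 200. The circle on this segment as diameter has centre (3, -2) and r² = 200/4 = 50.
Check (5, 1): distance² to centre = 13 ≤ 50, so it lies inside.
All remaining points lie in this disk, and no smaller disk contains both endpoints, so this is the minimum enclosing circle.
r = √50 ≈ 7.071.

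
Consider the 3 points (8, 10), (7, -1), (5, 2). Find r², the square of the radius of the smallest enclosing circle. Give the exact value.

Call the three points A, B, C in the order given.
Side lengths²: AB² = 122, AC² = 73, BC² = 13.
Since AB² = 122 ≥ 73 + 13 = 86, the angle opposite AB is not acute, so the smallest enclosing circle has AB as diameter.
Centre = midpoint of AB = (7.5, 4.5), r² = 122/4 = 30.5.

30.5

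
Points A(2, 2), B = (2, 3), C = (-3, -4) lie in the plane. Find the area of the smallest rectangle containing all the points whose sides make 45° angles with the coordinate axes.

In coordinates u = x + y, v = x − y the rectangle is axis-aligned; the map (x,y)→(u,v) scales areas by 2.
u-values: 4, 5, -7; range = 5 − (-7) = 12.
v-values: 0, -1, 1; range = 1 − (-1) = 2.
Area = (12 × 2) / 2 = 12.

12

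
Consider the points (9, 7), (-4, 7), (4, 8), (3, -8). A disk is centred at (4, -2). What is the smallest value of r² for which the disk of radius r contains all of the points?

The required radius is the distance from (4, -2) to the farthest point.
Squared distances: 106, 145, 100, 37.
Maximum is 145, attained at (-4, 7).

145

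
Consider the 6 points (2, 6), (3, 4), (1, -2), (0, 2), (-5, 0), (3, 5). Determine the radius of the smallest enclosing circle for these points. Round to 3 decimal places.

4.721

The minimum enclosing circle is determined by three boundary points: (1, -2), (-5, 0), (3, 5).
Their circumcentre is (-41/46, 107/46) with r² = 23585/1058.
The farthest remaining point (2, 6) is at distance² 23125/1058 ≤ 23585/1058.
r = √(23585/1058) ≈ 4.721.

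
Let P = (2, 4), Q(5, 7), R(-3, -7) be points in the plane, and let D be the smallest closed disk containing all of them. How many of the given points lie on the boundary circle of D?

Side lengths²: PQ² = 18, PR² = 146, QR² = 260.
Since QR² = 260 ≥ 146 + 18 = 164, the angle opposite QR is not acute, so the smallest enclosing circle has QR as diameter.
Centre = midpoint of QR = (1, 0), r² = 260/4 = 65.
The points at distance exactly r from the centre are Q, R — 2 points.

2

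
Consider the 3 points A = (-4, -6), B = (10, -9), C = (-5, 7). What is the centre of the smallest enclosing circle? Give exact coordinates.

Side lengths²: AB² = 205, AC² = 170, BC² = 481.
Since BC² = 481 ≥ 205 + 170 = 375, the angle opposite BC is not acute, so the smallest enclosing circle has BC as diameter.
Centre = midpoint of BC = (2.5, -1), r² = 481/4 = 120.25.
Centre = (2.5, -1).

(2.5, -1)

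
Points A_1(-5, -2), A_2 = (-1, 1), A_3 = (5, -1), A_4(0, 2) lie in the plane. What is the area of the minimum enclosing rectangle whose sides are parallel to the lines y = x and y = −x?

In coordinates u = x + y, v = x − y the rectangle is axis-aligned; the map (x,y)→(u,v) scales areas by 2.
u-values: -7, 0, 4, 2; range = 4 − (-7) = 11.
v-values: -3, -2, 6, -2; range = 6 − (-3) = 9.
Area = (11 × 9) / 2 = 49.5.

49.5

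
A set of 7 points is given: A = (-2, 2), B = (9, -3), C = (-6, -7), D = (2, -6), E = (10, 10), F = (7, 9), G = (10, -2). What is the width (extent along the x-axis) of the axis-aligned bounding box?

16

max x = 10, min x = -6, so width = 16.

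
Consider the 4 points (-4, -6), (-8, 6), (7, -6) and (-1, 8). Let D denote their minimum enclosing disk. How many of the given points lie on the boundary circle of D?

2

The minimum enclosing circle of a finite set is fixed by two of the points (as a diameter) or three (as a circumcircle).
The farthest pair is (-8, 6)–(7, -6) with squared distance 369. The circle on this segment as diameter has centre (-0.5, 0) and r² = 369/4 = 92.25.
Check (-4, -6): distance² to centre = 48.25 ≤ 92.25, so it lies inside.
All remaining points lie in this disk, and no smaller disk contains both endpoints, so this is the minimum enclosing circle.
The points at distance exactly r from the centre are (-8, 6), (7, -6) — 2 points.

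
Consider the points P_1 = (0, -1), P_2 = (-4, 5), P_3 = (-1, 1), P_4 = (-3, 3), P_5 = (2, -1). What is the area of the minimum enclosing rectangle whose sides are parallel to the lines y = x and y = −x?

12

In coordinates u = x + y, v = x − y the rectangle is axis-aligned; the map (x,y)→(u,v) scales areas by 2.
u-values: -1, 1, 0, 0, 1; range = 1 − (-1) = 2.
v-values: 1, -9, -2, -6, 3; range = 3 − (-9) = 12.
Area = (2 × 12) / 2 = 12.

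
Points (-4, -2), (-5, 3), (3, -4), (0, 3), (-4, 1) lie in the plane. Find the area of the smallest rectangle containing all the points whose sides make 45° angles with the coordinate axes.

In coordinates u = x + y, v = x − y the rectangle is axis-aligned; the map (x,y)→(u,v) scales areas by 2.
u-values: -6, -2, -1, 3, -3; range = 3 − (-6) = 9.
v-values: -2, -8, 7, -3, -5; range = 7 − (-8) = 15.
Area = (9 × 15) / 2 = 67.5.

67.5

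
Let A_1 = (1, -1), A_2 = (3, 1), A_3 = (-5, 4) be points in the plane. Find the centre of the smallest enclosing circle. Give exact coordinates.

Side lengths²: A_1A_2² = 8, A_1A_3² = 61, A_2A_3² = 73.
Since A_2A_3² = 73 ≥ 61 + 8 = 69, the angle opposite A_2A_3 is not acute, so the smallest enclosing circle has A_2A_3 as diameter.
Centre = midpoint of A_2A_3 = (-1, 2.5), r² = 73/4 = 18.25.
Centre = (-1, 2.5).

(-1, 2.5)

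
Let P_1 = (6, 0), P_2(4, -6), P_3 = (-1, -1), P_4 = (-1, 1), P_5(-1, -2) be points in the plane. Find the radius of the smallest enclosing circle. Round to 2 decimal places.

A smallest enclosing disk is always determined by at most three of the input points on its boundary.
The minimum enclosing circle is determined by three boundary points: P_1, P_2, P_4.
Their circumcentre is (47/22, -45/22) with r² = 4625/242.
The farthest remaining point P_3 is at distance² 2645/242 ≤ 4625/242.
r = √(4625/242) ≈ 4.37.

4.37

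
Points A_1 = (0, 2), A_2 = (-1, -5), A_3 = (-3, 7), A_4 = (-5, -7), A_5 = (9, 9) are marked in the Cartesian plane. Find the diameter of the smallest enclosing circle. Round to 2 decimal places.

A smallest enclosing disk is always determined by at most three of the input points on its boundary.
The farthest pair is A_4–A_5 with squared distance 452. The circle on this segment as diameter has centre (2, 1) and r² = 452/4 = 113.
Check A_1: distance² to centre = 5 ≤ 113, so it lies inside.
All remaining points lie in this disk, and no smaller disk contains both endpoints, so this is the minimum enclosing circle.
Diameter = 2r = 2√113 ≈ 21.26.

21.26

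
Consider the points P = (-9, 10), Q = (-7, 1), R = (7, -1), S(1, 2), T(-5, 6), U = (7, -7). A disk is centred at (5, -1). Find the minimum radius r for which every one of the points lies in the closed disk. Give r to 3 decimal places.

The required radius is the distance from (5, -1) to the farthest point.
Squared distances: 317, 148, 4, 25, 149, 40.
Maximum is 317, attained at P.
r = √317 ≈ 17.804.

17.804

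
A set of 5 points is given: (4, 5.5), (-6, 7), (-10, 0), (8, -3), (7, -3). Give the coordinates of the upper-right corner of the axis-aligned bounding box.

x-range [-10, 8], y-range [-3, 7].
The upper-right corner is (8, 7).

(8, 7)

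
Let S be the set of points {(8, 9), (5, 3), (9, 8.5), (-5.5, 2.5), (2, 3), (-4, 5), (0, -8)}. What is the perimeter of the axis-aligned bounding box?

63

Width = max x − min x = 9 − (-5.5) = 14.5.
Height = max y − min y = 9 − (-8) = 17.
Perimeter = 2(14.5 + 17) = 63.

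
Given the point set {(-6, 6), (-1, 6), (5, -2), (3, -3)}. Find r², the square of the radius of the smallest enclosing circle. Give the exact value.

The minimum enclosing circle of a finite set is fixed by two of the points (as a diameter) or three (as a circumcircle).
The farthest pair is (-6, 6)–(5, -2) with squared distance 185. The circle on this segment as diameter has centre (-0.5, 2) and r² = 185/4 = 46.25.
Check (-1, 6): distance² to centre = 16.25 ≤ 46.25, so it lies inside.
All remaining points lie in this disk, and no smaller disk contains both endpoints, so this is the minimum enclosing circle.

46.25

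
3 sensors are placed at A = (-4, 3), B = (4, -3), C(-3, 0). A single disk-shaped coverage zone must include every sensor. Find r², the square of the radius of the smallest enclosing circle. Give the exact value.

Side lengths²: AB² = 100, AC² = 10, BC² = 58.
Since AB² = 100 ≥ 58 + 10 = 68, the angle opposite AB is not acute, so the smallest enclosing circle has AB as diameter.
Centre = midpoint of AB = (0, 0), r² = 100/4 = 25.

25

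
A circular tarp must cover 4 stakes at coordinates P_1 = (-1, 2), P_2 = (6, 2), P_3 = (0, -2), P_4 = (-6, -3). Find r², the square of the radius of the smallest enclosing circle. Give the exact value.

42.25

The minimum enclosing circle of a finite set is fixed by two of the points (as a diameter) or three (as a circumcircle).
The farthest pair is P_2–P_4 with squared distance 169. The circle on this segment as diameter has centre (0, -0.5) and r² = 169/4 = 42.25.
Check P_1: distance² to centre = 7.25 ≤ 42.25, so it lies inside.
All remaining points lie in this disk, and no smaller disk contains both endpoints, so this is the minimum enclosing circle.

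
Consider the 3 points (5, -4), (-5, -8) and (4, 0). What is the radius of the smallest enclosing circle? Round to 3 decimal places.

Call the three points A, B, C in the order given.
Side lengths²: AB² = 116, AC² = 17, BC² = 145.
Since BC² = 145 ≥ 116 + 17 = 133, the angle opposite BC is not acute, so the smallest enclosing circle has BC as diameter.
Centre = midpoint of BC = (-0.5, -4), r² = 145/4 = 36.25.
r = √(36.25) ≈ 6.021.

6.021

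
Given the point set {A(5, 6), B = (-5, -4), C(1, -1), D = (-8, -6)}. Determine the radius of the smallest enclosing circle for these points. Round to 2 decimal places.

A smallest enclosing disk is always determined by at most three of the input points on its boundary.
The farthest pair is A–D with squared distance 313. The circle on this segment as diameter has centre (-1.5, 0) and r² = 313/4 = 78.25.
Check B: distance² to centre = 28.25 ≤ 78.25, so it lies inside.
All remaining points lie in this disk, and no smaller disk contains both endpoints, so this is the minimum enclosing circle.
r = √(78.25) ≈ 8.85.

8.85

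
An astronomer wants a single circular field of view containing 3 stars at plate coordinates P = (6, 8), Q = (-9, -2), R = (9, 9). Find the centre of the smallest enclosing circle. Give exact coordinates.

Side lengths²: PQ² = 325, PR² = 10, QR² = 445.
Since QR² = 445 ≥ 325 + 10 = 335, the angle opposite QR is not acute, so the smallest enclosing circle has QR as diameter.
Centre = midpoint of QR = (0, 3.5), r² = 445/4 = 111.25.
Centre = (0, 3.5).

(0, 3.5)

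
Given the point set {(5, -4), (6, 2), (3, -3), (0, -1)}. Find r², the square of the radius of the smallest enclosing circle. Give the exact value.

A smallest enclosing disk is always determined by at most three of the input points on its boundary.
The minimum enclosing circle is determined by three boundary points: (5, -4), (6, 2), (0, -1).
Their circumcentre is (79/22, -15/22) with r² = 3145/242.
The farthest remaining point (3, -3) is at distance² 1385/242 ≤ 3145/242.

3145/242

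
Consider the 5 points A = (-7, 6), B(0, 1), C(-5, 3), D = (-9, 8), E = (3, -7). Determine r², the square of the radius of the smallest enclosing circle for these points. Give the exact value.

92.25

The farthest pair is D–E with squared distance 369. The circle on this segment as diameter has centre (-3, 0.5) and r² = 369/4 = 92.25.
Check A: distance² to centre = 46.25 ≤ 92.25, so it lies inside.
All remaining points lie in this disk, and no smaller disk contains both endpoints, so this is the minimum enclosing circle.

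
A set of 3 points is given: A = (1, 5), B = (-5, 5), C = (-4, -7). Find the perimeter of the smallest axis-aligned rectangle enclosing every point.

36

Width = max x − min x = 1 − (-5) = 6.
Height = max y − min y = 5 − (-7) = 12.
Perimeter = 2(6 + 12) = 36.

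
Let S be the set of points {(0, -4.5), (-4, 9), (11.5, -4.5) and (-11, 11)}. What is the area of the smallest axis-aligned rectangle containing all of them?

348.75

x ranges over [-11, 11.5], width 22.5.
y ranges over [-4.5, 11], height 15.5.
Area = 22.5 × 15.5 = 348.75.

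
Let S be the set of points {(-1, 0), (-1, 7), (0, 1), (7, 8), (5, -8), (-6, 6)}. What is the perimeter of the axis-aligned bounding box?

Width = max x − min x = 7 − (-6) = 13.
Height = max y − min y = 8 − (-8) = 16.
Perimeter = 2(13 + 16) = 58.

58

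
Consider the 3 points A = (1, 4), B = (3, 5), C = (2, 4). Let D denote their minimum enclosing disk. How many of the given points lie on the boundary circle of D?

Side lengths²: AB² = 5, AC² = 1, BC² = 2.
Since AB² = 5 ≥ 2 + 1 = 3, the angle opposite AB is not acute, so the smallest enclosing circle has AB as diameter.
Centre = midpoint of AB = (2, 4.5), r² = 5/4 = 1.25.
The points at distance exactly r from the centre are A, B — 2 points.

2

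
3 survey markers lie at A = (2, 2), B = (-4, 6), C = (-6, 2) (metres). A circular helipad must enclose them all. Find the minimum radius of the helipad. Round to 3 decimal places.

Side lengths²: AB² = 52, AC² = 64, BC² = 20.
Since AC² = 64 < 52 + 20 = 72, the triangle is acute, so the smallest enclosing circle is the circumcircle.
Circumcentre = (-2, 2.5), r² = 16.25.
r = √(16.25) ≈ 4.031.

4.031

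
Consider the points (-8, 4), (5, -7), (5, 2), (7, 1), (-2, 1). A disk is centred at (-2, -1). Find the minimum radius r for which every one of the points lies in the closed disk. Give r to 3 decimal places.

9.220

The required radius is the distance from (-2, -1) to the farthest point.
Squared distances: 61, 85, 58, 85, 4.
Maximum is 85, attained at (5, -7).
r = √85 ≈ 9.220.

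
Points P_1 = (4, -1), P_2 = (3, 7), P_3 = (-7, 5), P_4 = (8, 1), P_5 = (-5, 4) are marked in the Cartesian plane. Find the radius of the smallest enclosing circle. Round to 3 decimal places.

The minimum enclosing circle of a finite set is fixed by two of the points (as a diameter) or three (as a circumcircle).
The farthest pair is P_3–P_4 with squared distance 241. The circle on this segment as diameter has centre (0.5, 3) and r² = 241/4 = 60.25.
Check P_1: distance² to centre = 28.25 ≤ 60.25, so it lies inside.
All remaining points lie in this disk, and no smaller disk contains both endpoints, so this is the minimum enclosing circle.
r = √(60.25) ≈ 7.762.

7.762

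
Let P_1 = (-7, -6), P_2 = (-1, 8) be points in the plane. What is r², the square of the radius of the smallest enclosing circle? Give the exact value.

The smallest circle enclosing two points has them as diameter endpoints.
Centre = midpoint = (-4, 1); r² = |P_1P_2|²/4 = 232/4 = 58.

58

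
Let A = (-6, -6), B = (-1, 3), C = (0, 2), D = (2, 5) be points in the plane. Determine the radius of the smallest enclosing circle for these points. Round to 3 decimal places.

6.801

The farthest pair is A–D with squared distance 185. The circle on this segment as diameter has centre (-2, -0.5) and r² = 185/4 = 46.25.
Check B: distance² to centre = 13.25 ≤ 46.25, so it lies inside.
All remaining points lie in this disk, and no smaller disk contains both endpoints, so this is the minimum enclosing circle.
r = √(46.25) ≈ 6.801.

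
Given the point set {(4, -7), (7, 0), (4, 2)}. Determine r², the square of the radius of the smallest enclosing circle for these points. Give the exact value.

20.25

Call the three points A, B, C in the order given.
Side lengths²: AB² = 58, AC² = 81, BC² = 13.
Since AC² = 81 ≥ 58 + 13 = 71, the angle opposite AC is not acute, so the smallest enclosing circle has AC as diameter.
Centre = midpoint of AC = (4, -2.5), r² = 81/4 = 20.25.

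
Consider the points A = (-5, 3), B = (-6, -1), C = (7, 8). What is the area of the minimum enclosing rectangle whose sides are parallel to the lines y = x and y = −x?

77

In coordinates u = x + y, v = x − y the rectangle is axis-aligned; the map (x,y)→(u,v) scales areas by 2.
u-values: -2, -7, 15; range = 15 − (-7) = 22.
v-values: -8, -5, -1; range = -1 − (-8) = 7.
Area = (22 × 7) / 2 = 77.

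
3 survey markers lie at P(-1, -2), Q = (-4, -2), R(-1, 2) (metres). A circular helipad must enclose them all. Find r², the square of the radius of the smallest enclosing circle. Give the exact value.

Side lengths²: PQ² = 9, PR² = 16, QR² = 25.
Since QR² = 25 ≥ 16 + 9 = 25, the angle opposite QR is not acute, so the smallest enclosing circle has QR as diameter.
Centre = midpoint of QR = (-2.5, 0), r² = 25/4 = 6.25.

6.25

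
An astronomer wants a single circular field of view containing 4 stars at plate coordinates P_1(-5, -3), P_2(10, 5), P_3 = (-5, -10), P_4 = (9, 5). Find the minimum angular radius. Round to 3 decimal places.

The minimum enclosing circle of a finite set is fixed by two of the points (as a diameter) or three (as a circumcircle).
The farthest pair is P_2–P_3 with squared distance 450. The circle on this segment as diameter has centre (2.5, -2.5) and r² = 450/4 = 112.5.
Check P_1: distance² to centre = 56.5 ≤ 112.5, so it lies inside.
All remaining points lie in this disk, and no smaller disk contains both endpoints, so this is the minimum enclosing circle.
r = √(112.5) ≈ 10.607.

10.607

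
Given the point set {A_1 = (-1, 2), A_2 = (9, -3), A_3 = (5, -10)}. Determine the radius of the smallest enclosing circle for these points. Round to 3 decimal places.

6.719

Side lengths²: A_1A_2² = 125, A_1A_3² = 180, A_2A_3² = 65.
Since A_1A_3² = 180 < 125 + 65 = 190, the triangle is acute, so the smallest enclosing circle is the circumcircle.
Circumcentre = (7/3, -23/6), r² = 1625/36.
r = √(1625/36) ≈ 6.719.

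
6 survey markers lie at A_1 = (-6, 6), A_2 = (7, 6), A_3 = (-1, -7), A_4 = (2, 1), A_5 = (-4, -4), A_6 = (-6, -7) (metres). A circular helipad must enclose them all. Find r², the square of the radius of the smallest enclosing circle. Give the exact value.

84.5

A smallest enclosing disk is always determined by at most three of the input points on its boundary.
The farthest pair is A_2–A_6 with squared distance 338. The circle on this segment as diameter has centre (0.5, -0.5) and r² = 338/4 = 84.5.
Check A_1: distance² to centre = 84.5 ≤ 84.5, so it lies inside.
All remaining points lie in this disk, and no smaller disk contains both endpoints, so this is the minimum enclosing circle.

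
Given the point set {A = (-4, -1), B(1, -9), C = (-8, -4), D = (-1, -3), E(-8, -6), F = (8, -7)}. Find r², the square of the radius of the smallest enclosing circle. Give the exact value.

The farthest pair is C–F with squared distance 265. The circle on this segment as diameter has centre (0, -5.5) and r² = 265/4 = 66.25.
Check A: distance² to centre = 36.25 ≤ 66.25, so it lies inside.
All remaining points lie in this disk, and no smaller disk contains both endpoints, so this is the minimum enclosing circle.

66.25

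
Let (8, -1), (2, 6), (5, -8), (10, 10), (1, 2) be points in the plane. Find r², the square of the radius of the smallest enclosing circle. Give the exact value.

The farthest pair is (5, -8)–(10, 10) with squared distance 349. The circle on this segment as diameter has centre (7.5, 1) and r² = 349/4 = 87.25.
Check (8, -1): distance² to centre = 4.25 ≤ 87.25, so it lies inside.
All remaining points lie in this disk, and no smaller disk contains both endpoints, so this is the minimum enclosing circle.

87.25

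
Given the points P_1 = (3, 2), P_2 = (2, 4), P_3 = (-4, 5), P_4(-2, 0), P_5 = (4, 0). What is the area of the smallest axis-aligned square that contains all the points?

The bounding box has width 8 and height 5.
An axis-aligned square enclosing the set must have side ≥ max(width, height).
So the minimum side is max(8, 5) = 8.
Area = 8² = 64.

64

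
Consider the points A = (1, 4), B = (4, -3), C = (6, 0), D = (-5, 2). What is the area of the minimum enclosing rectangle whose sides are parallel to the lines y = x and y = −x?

63

In coordinates u = x + y, v = x − y the rectangle is axis-aligned; the map (x,y)→(u,v) scales areas by 2.
u-values: 5, 1, 6, -3; range = 6 − (-3) = 9.
v-values: -3, 7, 6, -7; range = 7 − (-7) = 14.
Area = (9 × 14) / 2 = 63.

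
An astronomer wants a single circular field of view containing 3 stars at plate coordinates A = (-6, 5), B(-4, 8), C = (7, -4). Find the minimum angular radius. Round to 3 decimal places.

Side lengths²: AB² = 13, AC² = 250, BC² = 265.
Since BC² = 265 ≥ 250 + 13 = 263, the angle opposite BC is not acute, so the smallest enclosing circle has BC as diameter.
Centre = midpoint of BC = (1.5, 2), r² = 265/4 = 66.25.
r = √(66.25) ≈ 8.139.

8.139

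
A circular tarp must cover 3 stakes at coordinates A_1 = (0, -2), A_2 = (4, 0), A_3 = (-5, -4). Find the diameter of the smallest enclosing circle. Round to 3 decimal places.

9.849

Side lengths²: A_1A_2² = 20, A_1A_3² = 29, A_2A_3² = 97.
Since A_2A_3² = 97 ≥ 29 + 20 = 49, the angle opposite A_2A_3 is not acute, so the smallest enclosing circle has A_2A_3 as diameter.
Centre = midpoint of A_2A_3 = (-0.5, -2), r² = 97/4 = 24.25.
Diameter = 2r = 2√(24.25) ≈ 9.849.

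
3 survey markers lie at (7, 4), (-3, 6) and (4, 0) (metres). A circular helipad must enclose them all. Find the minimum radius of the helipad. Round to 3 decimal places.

5.110

Call the three points A, B, C in the order given.
Side lengths²: AB² = 104, AC² = 25, BC² = 85.
Since AB² = 104 < 85 + 25 = 110, the triangle is acute, so the smallest enclosing circle is the circumcircle.
Circumcentre = (89/46, 215/46), r² = 27625/1058.
r = √(27625/1058) ≈ 5.110.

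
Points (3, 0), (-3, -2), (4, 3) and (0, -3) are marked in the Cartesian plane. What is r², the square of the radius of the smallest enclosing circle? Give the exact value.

The farthest pair is (-3, -2)–(4, 3) with squared distance 74. The circle on this segment as diameter has centre (0.5, 0.5) and r² = 74/4 = 18.5.
Check (3, 0): distance² to centre = 6.5 ≤ 18.5, so it lies inside.
All remaining points lie in this disk, and no smaller disk contains both endpoints, so this is the minimum enclosing circle.

18.5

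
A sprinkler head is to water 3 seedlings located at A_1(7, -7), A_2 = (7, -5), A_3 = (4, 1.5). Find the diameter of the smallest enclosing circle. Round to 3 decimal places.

9.014

Side lengths²: A_1A_2² = 4, A_1A_3² = 81.25, A_2A_3² = 51.25.
Since A_1A_3² = 81.25 ≥ 51.25 + 4 = 55.25, the angle opposite A_1A_3 is not acute, so the smallest enclosing circle has A_1A_3 as diameter.
Centre = midpoint of A_1A_3 = (5.5, -2.75), r² = 81.25/4 = 20.3125.
Diameter = 2r = 2√(20.3125) ≈ 9.014.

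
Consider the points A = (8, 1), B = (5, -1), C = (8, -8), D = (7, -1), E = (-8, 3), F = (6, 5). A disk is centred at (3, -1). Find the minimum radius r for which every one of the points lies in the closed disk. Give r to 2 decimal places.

11.70

The required radius is the distance from (3, -1) to the farthest point.
Squared distances: 29, 4, 74, 16, 137, 45.
Maximum is 137, attained at E.
r = √137 ≈ 11.70.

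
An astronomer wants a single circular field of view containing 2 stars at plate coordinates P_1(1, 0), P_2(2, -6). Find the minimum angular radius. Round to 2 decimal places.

The smallest circle enclosing two points has them as diameter endpoints.
Centre = midpoint = (1.5, -3); r² = |P_1P_2|²/4 = 37/4 = 9.25.
r = √(9.25) ≈ 3.04.

3.04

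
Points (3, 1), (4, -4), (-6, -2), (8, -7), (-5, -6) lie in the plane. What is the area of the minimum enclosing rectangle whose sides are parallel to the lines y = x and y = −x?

In coordinates u = x + y, v = x − y the rectangle is axis-aligned; the map (x,y)→(u,v) scales areas by 2.
u-values: 4, 0, -8, 1, -11; range = 4 − (-11) = 15.
v-values: 2, 8, -4, 15, 1; range = 15 − (-4) = 19.
Area = (15 × 19) / 2 = 142.5.

142.5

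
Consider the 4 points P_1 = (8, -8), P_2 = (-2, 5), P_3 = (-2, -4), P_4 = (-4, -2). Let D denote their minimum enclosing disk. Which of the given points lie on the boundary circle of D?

By Welzl's lemma the MEC is supported by two points (diametrically opposite) or three points (on a circumcircle).
The farthest pair is P_1–P_2 with squared distance 269. The circle on this segment as diameter has centre (3, -1.5) and r² = 269/4 = 67.25.
Check P_3: distance² to centre = 31.25 ≤ 67.25, so it lies inside.
All remaining points lie in this disk, and no smaller disk contains both endpoints, so this is the minimum enclosing circle.
The points at distance exactly r from the centre are P_1, P_2 — 2 points.

P_1, P_2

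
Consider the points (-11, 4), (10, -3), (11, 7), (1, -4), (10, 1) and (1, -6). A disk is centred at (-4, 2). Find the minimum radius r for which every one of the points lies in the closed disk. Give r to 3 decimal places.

15.811

The required radius is the distance from (-4, 2) to the farthest point.
Squared distances: 53, 221, 250, 61, 197, 89.
Maximum is 250, attained at (11, 7).
r = √250 ≈ 15.811.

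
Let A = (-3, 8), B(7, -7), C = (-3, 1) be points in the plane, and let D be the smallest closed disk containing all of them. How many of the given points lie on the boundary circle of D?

Side lengths²: AB² = 325, AC² = 49, BC² = 164.
Since AB² = 325 ≥ 164 + 49 = 213, the angle opposite AB is not acute, so the smallest enclosing circle has AB as diameter.
Centre = midpoint of AB = (2, 0.5), r² = 325/4 = 81.25.
The points at distance exactly r from the centre are A, B — 2 points.

2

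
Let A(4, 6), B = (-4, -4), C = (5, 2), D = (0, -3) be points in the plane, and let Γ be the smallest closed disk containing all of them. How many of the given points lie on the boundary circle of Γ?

A smallest enclosing disk is always determined by at most three of the input points on its boundary.
The farthest pair is A–B with squared distance 164. The circle on this segment as diameter has centre (0, 1) and r² = 164/4 = 41.
Check C: distance² to centre = 26 ≤ 41, so it lies inside.
All remaining points lie in this disk, and no smaller disk contains both endpoints, so this is the minimum enclosing circle.
The points at distance exactly r from the centre are A, B — 2 points.

2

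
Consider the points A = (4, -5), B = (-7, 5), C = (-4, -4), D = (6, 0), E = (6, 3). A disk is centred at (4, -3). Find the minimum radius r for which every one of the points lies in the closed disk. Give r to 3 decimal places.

13.601

The required radius is the distance from (4, -3) to the farthest point.
Squared distances: 4, 185, 65, 13, 40.
Maximum is 185, attained at B.
r = √185 ≈ 13.601.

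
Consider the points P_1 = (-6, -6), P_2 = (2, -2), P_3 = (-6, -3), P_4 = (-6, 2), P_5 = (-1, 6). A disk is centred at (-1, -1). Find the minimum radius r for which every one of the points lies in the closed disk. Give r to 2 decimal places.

The required radius is the distance from (-1, -1) to the farthest point.
Squared distances: 50, 10, 29, 34, 49.
Maximum is 50, attained at P_1.
r = √50 ≈ 7.07.

7.07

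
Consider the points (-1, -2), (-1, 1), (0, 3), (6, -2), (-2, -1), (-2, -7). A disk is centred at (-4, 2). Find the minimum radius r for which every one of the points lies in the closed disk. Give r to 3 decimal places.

The required radius is the distance from (-4, 2) to the farthest point.
Squared distances: 25, 10, 17, 116, 13, 85.
Maximum is 116, attained at (6, -2).
r = √116 ≈ 10.770.

10.770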